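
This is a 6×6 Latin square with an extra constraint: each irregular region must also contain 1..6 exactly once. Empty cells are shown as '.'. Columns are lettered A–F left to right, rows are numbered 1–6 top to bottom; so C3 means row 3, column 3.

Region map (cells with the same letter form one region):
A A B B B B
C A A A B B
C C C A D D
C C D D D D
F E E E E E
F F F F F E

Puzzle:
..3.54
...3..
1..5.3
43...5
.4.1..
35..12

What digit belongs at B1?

F5 = 6 (sole candidate).
F2 = 1 (sole candidate).
A5 = 2 (sole candidate).
C5 = 5 (sole candidate).
E5 = 3 (sole candidate).
A1 = 6 (sole candidate).
D1 = 2 (sole candidate).
A2 = 5 (sole candidate).
B2 = 2 (sole candidate).
C2 = 4 (sole candidate).
E2 = 6 (sole candidate).
B3 = 6 (sole candidate).
C3 = 2 (sole candidate).
E3 = 4 (sole candidate).
D4 = 6 (sole candidate).
E4 = 2 (sole candidate).
C6 = 6 (sole candidate).
D6 = 4 (sole candidate).
B1 = 1: row 1 has {2,3,4,5,6}; col 2 has {2,3,4,5,6}; region has {2,3,4,5,6} → only 1 remains.

1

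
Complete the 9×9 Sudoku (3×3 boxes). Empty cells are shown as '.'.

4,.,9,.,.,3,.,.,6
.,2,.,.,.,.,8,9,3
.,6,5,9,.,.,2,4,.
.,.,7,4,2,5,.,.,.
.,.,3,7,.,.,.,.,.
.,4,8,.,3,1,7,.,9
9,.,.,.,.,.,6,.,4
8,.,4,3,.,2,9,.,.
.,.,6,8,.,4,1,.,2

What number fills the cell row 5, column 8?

row 1, column 7 = 5: row 1 has {3,4,6,9}; col 7 has {1,2,6,7,8,9}; box has {2,3,4,6,8,9} → only 5 remains.
row 2, column 3 = 1: row 2 has {2,3,8,9}; col 3 has {3,4,5,6,7,8,9}; box has {2,4,5,6,9} → only 1 remains.
row 4, column 7 = 3: row 4 has {2,4,5,7}; col 7 has {1,2,5,6,7,8,9}; box has {7,9} → only 3 remains.
row 5, column 7 = 4: row 5 has {3,7}; col 7 has {1,2,3,5,6,7,8,9}; box has {3,7,9} → only 4 remains.
row 6, column 4 = 6: row 6 has {1,3,4,7,8,9}; col 4 has {3,4,7,8,9}; box has {1,2,3,4,5,7} → only 6 remains.
row 7, column 3 = 2: row 7 has {4,6,9}; col 3 has {1,3,4,5,6,7,8,9}; box has {4,6,8,9} → only 2 remains.
row 7, column 6 = 7: row 7 has {2,4,6,9}; col 6 has {1,2,3,4,5}; box has {2,3,4,8} → only 7 remains.
row 2, column 1 = 7: row 2 has {1,2,3,8,9}; col 1 has {4,8,9}; box has {1,2,4,5,6,9} → only 7 remains.
row 2, column 4 = 5: row 2 has {1,2,3,7,8,9}; col 4 has {3,4,6,7,8,9}; box has {3,9} → only 5 remains.
row 2, column 6 = 6: row 2 has {1,2,3,5,7,8,9}; col 6 has {1,2,3,4,5,7}; box has {3,5,9} → only 6 remains.
row 3, column 1 = 3: row 3 has {2,4,5,6,9}; col 1 has {4,7,8,9}; box has {1,2,4,5,6,7,9} → only 3 remains.
row 3, column 6 = 8: row 3 has {2,3,4,5,6,9}; col 6 has {1,2,3,4,5,6,7}; box has {3,5,6,9} → only 8 remains.
row 5, column 6 = 9: row 5 has {3,4,7}; col 6 has {1,2,3,4,5,6,7,8}; box has {1,2,3,4,5,6,7} → only 9 remains.
row 7, column 4 = 1: row 7 has {2,4,6,7,9}; col 4 has {3,4,5,6,7,8,9}; box has {2,3,4,7,8} → only 1 remains.
row 7, column 5 = 5: row 7 has {1,2,4,6,7,9}; col 5 has {2,3}; box has {1,2,3,4,7,8} → only 5 remains.
row 8, column 5 = 6: row 8 has {2,3,4,8,9}; col 5 has {2,3,5}; box has {1,2,3,4,5,7,8} → only 6 remains.
row 9, column 1 = 5: row 9 has {1,2,4,6,8}; col 1 has {3,4,7,8,9}; box has {2,4,6,8,9} → only 5 remains.
row 9, column 5 = 9: row 9 has {1,2,4,5,6,8}; col 5 has {2,3,5,6}; box has {1,2,3,4,5,6,7,8} → only 9 remains.
row 1, column 2 = 8: row 1 has {3,4,5,6,9}; col 2 has {2,4,6}; box has {1,2,3,4,5,6,7,9} → only 8 remains.
row 1, column 4 = 2: row 1 has {3,4,5,6,8,9}; col 4 has {1,3,4,5,6,7,8,9}; box has {3,5,6,8,9} → only 2 remains.
row 2, column 5 = 4: row 2 has {1,2,3,5,6,7,8,9}; col 5 has {2,3,5,6,9}; box has {2,3,5,6,8,9} → only 4 remains.
row 5, column 5 = 8: row 5 has {3,4,7,9}; col 5 has {2,3,4,5,6,9}; box has {1,2,3,4,5,6,7,9} → only 8 remains.
row 6, column 1 = 2: row 6 has {1,3,4,6,7,8,9}; col 1 has {3,4,5,7,8,9}; box has {3,4,7,8} → only 2 remains.
row 6, column 8 = 5: row 6 has {1,2,3,4,6,7,8,9}; col 8 has {4,9}; box has {3,4,7,9} → only 5 remains.
row 7, column 2 = 3: row 7 has {1,2,4,5,6,7,9}; col 2 has {2,4,6,8}; box has {2,4,5,6,8,9} → only 3 remains.
row 7, column 8 = 8: row 7 has {1,2,3,4,5,6,7,9}; col 8 has {4,5,9}; box has {1,2,4,6,9} → only 8 remains.
row 8, column 8 = 7: row 8 has {2,3,4,6,8,9}; col 8 has {4,5,8,9}; box has {1,2,4,6,8,9} → only 7 remains.
row 8, column 9 = 5: row 8 has {2,3,4,6,7,8,9}; col 9 has {2,3,4,6,9}; box has {1,2,4,6,7,8,9} → only 5 remains.
row 9, column 2 = 7: row 9 has {1,2,4,5,6,8,9}; col 2 has {2,3,4,6,8}; box has {2,3,4,5,6,8,9} → only 7 remains.
row 9, column 8 = 3: row 9 has {1,2,4,5,6,7,8,9}; col 8 has {4,5,7,8,9}; box has {1,2,4,5,6,7,8,9} → only 3 remains.
row 1, column 8 = 1: row 1 has {2,3,4,5,6,8,9}; col 8 has {3,4,5,7,8,9}; box has {2,3,4,5,6,8,9} → only 1 remains.
row 3, column 9 = 7: row 3 has {2,3,4,5,6,8,9}; col 9 has {2,3,4,5,6,9}; box has {1,2,3,4,5,6,8,9} → only 7 remains.
row 4, column 8 = 6: row 4 has {2,3,4,5,7}; col 8 has {1,3,4,5,7,8,9}; box has {3,4,5,7,9} → only 6 remains.
row 5, column 8 = 2: row 5 has {3,4,7,8,9}; col 8 has {1,3,4,5,6,7,8,9}; box has {3,4,5,6,7,9} → only 2 remains.

2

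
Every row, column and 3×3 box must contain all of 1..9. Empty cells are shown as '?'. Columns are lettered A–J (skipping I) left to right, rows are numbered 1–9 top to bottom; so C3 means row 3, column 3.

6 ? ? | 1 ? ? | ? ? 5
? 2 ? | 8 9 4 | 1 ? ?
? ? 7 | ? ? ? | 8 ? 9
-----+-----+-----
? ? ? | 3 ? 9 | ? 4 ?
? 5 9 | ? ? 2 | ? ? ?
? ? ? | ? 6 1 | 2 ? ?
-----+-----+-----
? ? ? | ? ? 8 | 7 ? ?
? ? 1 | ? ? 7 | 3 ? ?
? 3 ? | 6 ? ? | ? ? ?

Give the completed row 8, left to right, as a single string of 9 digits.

F1 = 3: row 1 has {1,5,6}; col 6 has {1,2,4,7,8,9}; box has {1,4,8,9} → only 3 remains.
G1 = 4: row 1 has {1,3,5,6}; col 7 has {1,2,3,7,8}; box has {1,5,8,9} → only 4 remains.
G5 = 6: row 5 has {2,5,9}; col 7 has {1,2,3,4,7,8}; box has {2,4} → only 6 remains.
F9 = 5: row 9 has {3,6}; col 6 has {1,2,3,4,7,8,9}; box has {6,7,8} → only 5 remains.
G9 = 9: row 9 has {3,5,6}; col 7 has {1,2,3,4,6,7,8}; box has {3,7} → only 9 remains.
C1 = 8: row 1 has {1,3,4,5,6}; col 3 has {1,7,9}; box has {2,6,7} → only 8 remains.
F3 = 6: row 3 has {7,8,9}; col 6 has {1,2,3,4,5,7,8,9}; box has {1,3,4,8,9} → only 6 remains.
G4 = 5: row 4 has {3,4,9}; col 7 has {1,2,3,4,6,7,8,9}; box has {2,4,6} → only 5 remains.
B1 = 9: row 1 has {1,3,4,5,6,8}; col 2 has {2,3,5}; box has {2,6,7,8} → only 9 remains.
D6 = 5: in row 6, 5 can only go here (every other open cell in that row sees a 5).
H6 = 9: in row 6, 9 can only go here (every other open cell in that row sees a 9).
D3 = 2: row 3 has {6,7,8,9}; col 4 has {1,3,5,6,8}; box has {1,3,4,6,8,9} → only 2 remains.
E3 = 5: row 3 has {2,6,7,8,9}; col 5 has {6,9}; box has {1,2,3,4,6,8,9} → only 5 remains.
H3 = 3: row 3 has {2,5,6,7,8,9}; col 8 has {4,9}; box has {1,4,5,8,9} → only 3 remains.
E1 = 7: row 1 has {1,3,4,5,6,8,9}; col 5 has {5,6,9}; box has {1,2,3,4,5,6,8,9} → only 7 remains.
H1 = 2: row 1 has {1,3,4,5,6,7,8,9}; col 8 has {3,4,9}; box has {1,3,4,5,8,9} → only 2 remains.
E4 = 8: row 4 has {3,4,5,9}; col 5 has {5,6,7,9}; box has {1,2,3,5,6,9} → only 8 remains.
E5 = 4: row 5 has {2,5,6,9}; col 5 has {5,6,7,8,9}; box has {1,2,3,5,6,8,9} → only 4 remains.
E8 = 2: row 8 has {1,3,7}; col 5 has {4,5,6,7,8,9}; box has {5,6,7,8} → only 2 remains.
E9 = 1: row 9 has {3,5,6,9}; col 5 has {2,4,5,6,7,8,9}; box has {2,5,6,7,8} → only 1 remains.
H9 = 8: row 9 has {1,3,5,6,9}; col 8 has {2,3,4,9}; box has {3,7,9} → only 8 remains.
D5 = 7: row 5 has {2,4,5,6,9}; col 4 has {1,2,3,5,6,8}; box has {1,2,3,4,5,6,8,9} → only 7 remains.
H5 = 1: row 5 has {2,4,5,6,7,9}; col 8 has {2,3,4,8,9}; box has {2,4,5,6,9} → only 1 remains.
E7 = 3: row 7 has {7,8}; col 5 has {1,2,4,5,6,7,8,9}; box has {1,2,5,6,7,8} → only 3 remains.
J4 = 7: row 4 has {3,4,5,8,9}; col 9 has {5,9}; box has {1,2,4,5,6,9} → only 7 remains.
J2 = 6: row 2 has {1,2,4,8,9}; col 9 has {5,7,9}; box has {1,2,3,4,5,8,9} → only 6 remains.
J8 = 4: row 8 has {1,2,3,7}; col 9 has {5,6,7,9}; box has {3,7,8,9} → only 4 remains.
J9 = 2: row 9 has {1,3,5,6,8,9}; col 9 has {4,5,6,7,9}; box has {3,4,7,8,9} → only 2 remains.
H2 = 7: row 2 has {1,2,4,6,8,9}; col 8 has {1,2,3,4,8,9}; box has {1,2,3,4,5,6,8,9} → only 7 remains.
J7 = 1: row 7 has {3,7,8}; col 9 has {2,4,5,6,7,9}; box has {2,3,4,7,8,9} → only 1 remains.
D8 = 9: row 8 has {1,2,3,4,7}; col 4 has {1,2,3,5,6,7,8}; box has {1,2,3,5,6,7,8} → only 9 remains.
C9 = 4: row 9 has {1,2,3,5,6,8,9}; col 3 has {1,7,8,9}; box has {1,3} → only 4 remains.
C6 = 3: row 6 has {1,2,5,6,9}; col 3 has {1,4,7,8,9}; box has {5,9} → only 3 remains.
J6 = 8: row 6 has {1,2,3,5,6,9}; col 9 has {1,2,4,5,6,7,9}; box has {1,2,4,5,6,7,9} → only 8 remains.
B7 = 6: row 7 has {1,3,7,8}; col 2 has {2,3,5,9}; box has {1,3,4} → only 6 remains.
D7 = 4: row 7 has {1,3,6,7,8}; col 4 has {1,2,3,5,6,7,8,9}; box has {1,2,3,5,6,7,8,9} → only 4 remains.
H7 = 5: row 7 has {1,3,4,6,7,8}; col 8 has {1,2,3,4,7,8,9}; box has {1,2,3,4,7,8,9} → only 5 remains.
B8 = 8: row 8 has {1,2,3,4,7,9}; col 2 has {2,3,5,6,9}; box has {1,3,4,6} → only 8 remains.
H8 = 6: row 8 has {1,2,3,4,7,8,9}; col 8 has {1,2,3,4,5,7,8,9}; box has {1,2,3,4,5,7,8,9} → only 6 remains.
A9 = 7: row 9 has {1,2,3,4,5,6,8,9}; col 1 has {6}; box has {1,3,4,6,8} → only 7 remains.
C2 = 5: row 2 has {1,2,4,6,7,8,9}; col 3 has {1,3,4,7,8,9}; box has {2,6,7,8,9} → only 5 remains.
B4 = 1: row 4 has {3,4,5,7,8,9}; col 2 has {2,3,5,6,8,9}; box has {3,5,9} → only 1 remains.
A5 = 8: row 5 has {1,2,4,5,6,7,9}; col 1 has {6,7}; box has {1,3,5,9} → only 8 remains.
J5 = 3: row 5 has {1,2,4,5,6,7,8,9}; col 9 has {1,2,4,5,6,7,8,9}; box has {1,2,4,5,6,7,8,9} → only 3 remains.
A6 = 4: row 6 has {1,2,3,5,6,8,9}; col 1 has {6,7,8}; box has {1,3,5,8,9} → only 4 remains.
B6 = 7: row 6 has {1,2,3,4,5,6,8,9}; col 2 has {1,2,3,5,6,8,9}; box has {1,3,4,5,8,9} → only 7 remains.
C7 = 2: row 7 has {1,3,4,5,6,7,8}; col 3 has {1,3,4,5,7,8,9}; box has {1,3,4,6,7,8} → only 2 remains.
A8 = 5: row 8 has {1,2,3,4,6,7,8,9}; col 1 has {4,6,7,8}; box has {1,2,3,4,6,7,8} → only 5 remains.

581927364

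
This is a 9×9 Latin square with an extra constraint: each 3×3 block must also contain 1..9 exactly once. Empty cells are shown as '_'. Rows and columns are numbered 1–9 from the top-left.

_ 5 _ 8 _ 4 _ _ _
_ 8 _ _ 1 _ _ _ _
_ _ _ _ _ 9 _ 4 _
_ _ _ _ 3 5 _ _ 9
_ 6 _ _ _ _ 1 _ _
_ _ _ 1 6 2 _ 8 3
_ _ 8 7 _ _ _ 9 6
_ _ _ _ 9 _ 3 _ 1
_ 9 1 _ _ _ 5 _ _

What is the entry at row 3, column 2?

row 4, column 4 = 4 (sole candidate).
row 5, column 4 = 9 (sole candidate).
row 4, column 1 = 8 (hidden single in row 4).
row 4, column 2 = 1 (hidden single in row 4).
row 3, column 1 = 1 (hidden single in row 3).
row 1, column 8 = 1 (hidden single in row 1).
row 7, column 6 = 1 (hidden single in row 7).
row 8, column 6 = 8 (hidden single in row 8).
row 5, column 6 = 7 (sole candidate).
row 5, column 5 = 8 (sole candidate).
row 9, column 9 = 8 (hidden single in row 9).
row 3, column 7 = 8 (hidden single in row 3).
row 2, column 8 = 3 (hidden single in column 8).
row 2, column 6 = 6 (sole candidate).
row 9, column 6 = 3 (sole candidate).
row 3, column 3 = 6 (hidden single in row 3).
row 1, column 7 = 6 (hidden single in row 1).
row 4, column 8 = 6 (hidden single in row 4).
row 3, column 4 = 3 (hidden single in column 4).
row 7, column 2 = 3 (hidden single in column 2).
row 2, column 7 = 9 (hidden single in column 7).
row 5, column 8 = 5 (hidden single in column 8).
row 5, column 9 = 4 (hidden single in column 9).
row 6, column 7 = 7 (sole candidate).
row 4, column 7 = 2 (sole candidate).
row 6, column 2 = 4 (sole candidate).
row 7, column 7 = 4 (sole candidate).
row 4, column 3 = 7 (sole candidate).
row 9, column 5 = 4 (hidden single in column 5).
Singles propagation stalls before the target is settled. Branch on row 2, column 3 (candidates {2,4}).
  Try row 2, column 3 = 2: this forces row 2, column 4=5, row 2, column 9=7, row 3, column 2=7, row 3, column 5=2, row 3, column 9=5, row 5, column 3=3, row 7, column 5=5, row 8, column 2=2; then row 7, column 1 has no candidate left — contradiction.
So row 2, column 3 = 4.
row 8, column 1 = 4 (hidden single in row 8).
row 8, column 4 = 6 (hidden single in row 8).
row 9, column 4 = 2 (sole candidate).
row 9, column 8 = 7 (sole candidate).
row 2, column 4 = 5 (sole candidate).
row 7, column 5 = 5 (sole candidate).
row 8, column 8 = 2 (sole candidate).
row 9, column 1 = 6 (sole candidate).
row 7, column 1 = 2 (sole candidate).
row 8, column 2 = 7 (sole candidate).
row 8, column 3 = 5 (sole candidate).
row 2, column 1 = 7 (sole candidate).
row 2, column 9 = 2 (sole candidate).
row 3, column 2 = 2: row 3 has {1,3,4,6,8,9}; col 2 has {1,3,4,5,6,7,8,9}; box has {1,4,5,6,7,8} → only 2 remains.

2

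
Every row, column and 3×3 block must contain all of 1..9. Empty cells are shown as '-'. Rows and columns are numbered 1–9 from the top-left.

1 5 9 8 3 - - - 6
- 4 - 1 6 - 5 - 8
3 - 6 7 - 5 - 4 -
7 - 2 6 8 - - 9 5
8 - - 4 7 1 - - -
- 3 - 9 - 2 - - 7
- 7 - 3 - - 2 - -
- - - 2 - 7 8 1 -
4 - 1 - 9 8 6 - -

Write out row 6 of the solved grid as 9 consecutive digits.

row 1, column 6 = 4 (sole candidate).
row 1, column 7 = 7 (sole candidate).
row 1, column 8 = 2 (sole candidate).
row 2, column 1 = 2 (sole candidate).
row 2, column 3 = 7 (sole candidate).
row 2, column 6 = 9 (sole candidate).
row 2, column 8 = 3 (sole candidate).
row 3, column 2 = 8 (sole candidate).
row 3, column 5 = 2 (sole candidate).
row 4, column 2 = 1 (sole candidate).
row 4, column 6 = 3 (sole candidate).
row 4, column 7 = 4 (sole candidate).
row 5, column 3 = 5 (sole candidate).
row 5, column 7 = 3 (sole candidate).
row 5, column 8 = 6 (sole candidate).
row 5, column 9 = 2 (sole candidate).
row 6, column 1 = 6: row 6 has {2,3,7,9}; col 1 has {1,2,3,4,7,8}; box has {1,2,3,5,7,8} → only 6 remains.
row 6, column 3 = 4: row 6 has {2,3,6,7,9}; col 3 has {1,2,5,6,7,9}; box has {1,2,3,5,6,7,8} → only 4 remains.
row 6, column 5 = 5: row 6 has {2,3,4,6,7,9}; col 5 has {2,3,6,7,8,9}; box has {1,2,3,4,6,7,8,9} → only 5 remains.
row 6, column 7 = 1: row 6 has {2,3,4,5,6,7,9}; col 7 has {2,3,4,5,6,7,8}; box has {2,3,4,5,6,7,9} → only 1 remains.
row 6, column 8 = 8: row 6 has {1,2,3,4,5,6,7,9}; col 8 has {1,2,3,4,6,9}; box has {1,2,3,4,5,6,7,9} → only 8 remains.

634952187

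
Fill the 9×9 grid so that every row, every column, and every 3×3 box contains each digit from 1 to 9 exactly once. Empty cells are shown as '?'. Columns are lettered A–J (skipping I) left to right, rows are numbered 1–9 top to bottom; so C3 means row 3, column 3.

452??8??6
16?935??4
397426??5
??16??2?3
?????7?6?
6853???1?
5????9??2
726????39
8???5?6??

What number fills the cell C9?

9

C2 = 8 (sole candidate).
G2 = 7 (sole candidate).
H2 = 2 (sole candidate).
H3 = 8 (sole candidate).
A4 = 9 (sole candidate).
F4 = 4 (sole candidate).
A5 = 2 (sole candidate).
J5 = 8 (sole candidate).
E6 = 9 (sole candidate).
F6 = 2 (sole candidate).
G6 = 4 (sole candidate).
J6 = 7 (sole candidate).
F8 = 1 (sole candidate).
F9 = 3 (sole candidate).
J9 = 1 (sole candidate).
H1 = 9 (sole candidate).
G3 = 1 (sole candidate).
B4 = 7 (sole candidate).
E4 = 8 (sole candidate).
H4 = 5 (sole candidate).
E5 = 1 (sole candidate).
G5 = 9 (sole candidate).
G7 = 8 (sole candidate).
D8 = 8 (sole candidate).
E8 = 4 (sole candidate).
G8 = 5 (sole candidate).
B9 = 4 (sole candidate).
C9 = 9: row 9 has {1,3,4,5,6,8}; col 3 has {1,2,5,6,7,8}; box has {2,4,5,6,7,8} → only 9 remains.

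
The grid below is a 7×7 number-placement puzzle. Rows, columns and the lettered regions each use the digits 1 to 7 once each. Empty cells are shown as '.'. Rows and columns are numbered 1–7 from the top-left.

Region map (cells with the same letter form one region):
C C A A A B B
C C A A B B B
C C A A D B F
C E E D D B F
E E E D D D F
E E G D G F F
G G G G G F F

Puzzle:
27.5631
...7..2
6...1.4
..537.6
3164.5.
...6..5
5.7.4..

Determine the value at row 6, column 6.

1

row 1, column 3 = 4 (sole candidate).
row 2, column 5 = 5 (sole candidate).
row 3, column 4 = 2 (sole candidate).
row 3, column 6 = 7 (sole candidate).
row 4, column 6 = 4 (sole candidate).
row 5, column 5 = 2 (sole candidate).
row 5, column 7 = 7 (sole candidate).
row 6, column 5 = 3 (sole candidate).
row 7, column 4 = 1 (sole candidate).
row 7, column 6 = 2 (sole candidate).
row 7, column 7 = 3 (sole candidate).
row 2, column 6 = 6 (sole candidate).
row 3, column 3 = 3 (sole candidate).
row 4, column 1 = 1 (sole candidate).
row 4, column 2 = 2 (sole candidate).
row 6, column 2 = 4 (sole candidate).
row 6, column 3 = 2 (sole candidate).
row 6, column 6 = 1: row 6 has {2,3,4,5,6}; col 6 has {2,3,4,5,6,7}; region has {2,3,4,5,6,7} → only 1 remains.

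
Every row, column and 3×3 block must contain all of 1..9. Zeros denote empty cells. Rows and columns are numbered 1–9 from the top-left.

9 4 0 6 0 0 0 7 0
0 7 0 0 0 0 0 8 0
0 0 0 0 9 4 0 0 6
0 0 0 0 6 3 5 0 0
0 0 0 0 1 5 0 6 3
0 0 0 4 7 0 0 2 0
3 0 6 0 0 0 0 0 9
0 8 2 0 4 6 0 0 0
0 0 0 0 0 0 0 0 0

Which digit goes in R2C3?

R2C1 = 6: in row 2, 6 can only go here (every other open cell in that row sees a 6).
R2C7 = 9: in row 2, 9 can only go here (every other open cell in that row sees a 9).
R2C9 = 4: in row 2, 4 can only go here (every other open cell in that row sees a 4).
R3C4 = 7: in row 3, 7 can only go here (every other open cell in that row sees a 7).
R6C2 = 6: in row 6, 6 can only go here (every other open cell in that row sees a 6).
R6C3 = 3: in row 6, 3 can only go here (every other open cell in that row sees a 3).
R6C1 = 5: in row 6, 5 can only go here (every other open cell in that row sees a 5).
R6C6 = 9: in row 6, 9 can only go here (every other open cell in that row sees a 9).
R8C4 = 9: in row 8, 9 can only go here (every other open cell in that row sees a 9).
R9C7 = 6: in row 9, 6 can only go here (every other open cell in that row sees a 6).
R3C2 = 3: in column 2, 3 can only go here (every other open cell in that column sees a 3).
R4C8 = 9: in column 8, 9 can only go here (every other open cell in that column sees a 9).
R3C1 = 2: in box 1, 2 can only go here (every other open cell in that box sees a 2).
R3C7 = 1: row 3 has {2,3,4,6,7,9}; col 7 has {5,6,9}; box has {4,6,7,8,9} → only 1 remains.
R3C8 = 5: row 3 has {1,2,3,4,6,7,9}; col 8 has {2,6,7,8,9}; box has {1,4,6,7,8,9} → only 5 remains.
R6C7 = 8: row 6 has {2,3,4,5,6,7,9}; col 7 has {1,5,6,9}; box has {2,3,5,6,9} → only 8 remains.
R6C9 = 1: row 6 has {2,3,4,5,6,7,8,9}; col 9 has {3,4,6,9}; box has {2,3,5,6,8,9} → only 1 remains.
R1C9 = 2: row 1 has {4,6,7,9}; col 9 has {1,3,4,6,9}; box has {1,4,5,6,7,8,9} → only 2 remains.
R3C3 = 8: row 3 has {1,2,3,4,5,6,7,9}; col 3 has {2,3,6}; box has {2,3,4,6,7,9} → only 8 remains.
R4C9 = 7: row 4 has {3,5,6,9}; col 9 has {1,2,3,4,6,9}; box has {1,2,3,5,6,8,9} → only 7 remains.
R5C7 = 4: row 5 has {1,3,5,6}; col 7 has {1,5,6,8,9}; box has {1,2,3,5,6,7,8,9} → only 4 remains.
R8C9 = 5: row 8 has {2,4,6,8,9}; col 9 has {1,2,3,4,6,7,9}; box has {6,9} → only 5 remains.
R9C9 = 8: row 9 has {6}; col 9 has {1,2,3,4,5,6,7,9}; box has {5,6,9} → only 8 remains.
R1C7 = 3: row 1 has {2,4,6,7,9}; col 7 has {1,4,5,6,8,9}; box has {1,2,4,5,6,7,8,9} → only 3 remains.
R8C7 = 7: row 8 has {2,4,5,6,8,9}; col 7 has {1,3,4,5,6,8,9}; box has {5,6,8,9} → only 7 remains.
R7C7 = 2: row 7 has {3,6,9}; col 7 has {1,3,4,5,6,7,8,9}; box has {5,6,7,8,9} → only 2 remains.
R8C1 = 1: row 8 has {2,4,5,6,7,8,9}; col 1 has {2,3,5,6,9}; box has {2,3,6,8} → only 1 remains.
R8C8 = 3: row 8 has {1,2,4,5,6,7,8,9}; col 8 has {2,5,6,7,8,9}; box has {2,5,6,7,8,9} → only 3 remains.
R7C2 = 5: row 7 has {2,3,6,9}; col 2 has {3,4,6,7,8}; box has {1,2,3,6,8} → only 5 remains.
R7C5 = 8: row 7 has {2,3,5,6,9}; col 5 has {1,4,6,7,9}; box has {4,6,9} → only 8 remains.
R9C2 = 9: row 9 has {6,8}; col 2 has {3,4,5,6,7,8}; box has {1,2,3,5,6,8} → only 9 remains.
R1C5 = 5: row 1 has {2,3,4,6,7,9}; col 5 has {1,4,6,7,8,9}; box has {4,6,7,9} → only 5 remains.
R5C2 = 2: row 5 has {1,3,4,5,6}; col 2 has {3,4,5,6,7,8,9}; box has {3,5,6} → only 2 remains.
R5C4 = 8: row 5 has {1,2,3,4,5,6}; col 4 has {4,6,7,9}; box has {1,3,4,5,6,7,9} → only 8 remains.
R7C4 = 1: row 7 has {2,3,5,6,8,9}; col 4 has {4,6,7,8,9}; box has {4,6,8,9} → only 1 remains.
R7C6 = 7: row 7 has {1,2,3,5,6,8,9}; col 6 has {3,4,5,6,9}; box has {1,4,6,8,9} → only 7 remains.
R7C8 = 4: row 7 has {1,2,3,5,6,7,8,9}; col 8 has {2,3,5,6,7,8,9}; box has {2,3,5,6,7,8,9} → only 4 remains.
R9C6 = 2: row 9 has {6,8,9}; col 6 has {3,4,5,6,7,9}; box has {1,4,6,7,8,9} → only 2 remains.
R9C8 = 1: row 9 has {2,6,8,9}; col 8 has {2,3,4,5,6,7,8,9}; box has {2,3,4,5,6,7,8,9} → only 1 remains.
R1C3 = 1: row 1 has {2,3,4,5,6,7,9}; col 3 has {2,3,6,8}; box has {2,3,4,6,7,8,9} → only 1 remains.
R1C6 = 8: row 1 has {1,2,3,4,5,6,7,9}; col 6 has {2,3,4,5,6,7,9}; box has {4,5,6,7,9} → only 8 remains.
R2C3 = 5: row 2 has {4,6,7,8,9}; col 3 has {1,2,3,6,8}; box has {1,2,3,4,6,7,8,9} → only 5 remains.

5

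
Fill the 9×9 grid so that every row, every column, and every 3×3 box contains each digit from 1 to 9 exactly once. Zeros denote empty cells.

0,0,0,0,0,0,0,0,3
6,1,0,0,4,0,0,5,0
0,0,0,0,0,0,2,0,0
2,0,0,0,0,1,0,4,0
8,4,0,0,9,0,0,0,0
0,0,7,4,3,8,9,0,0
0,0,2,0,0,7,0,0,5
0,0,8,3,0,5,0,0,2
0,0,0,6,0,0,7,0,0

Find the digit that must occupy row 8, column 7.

4

row 2, column 7 = 8 (sole candidate).
row 8, column 5 = 1 (sole candidate).
row 7, column 5 = 8 (sole candidate).
row 9, column 5 = 2 (sole candidate).
row 7, column 4 = 9 (sole candidate).
row 9, column 6 = 4 (sole candidate).
row 4, column 9 = 8 (hidden single in row 4).
row 6, column 8 = 2 (hidden single in row 6).
row 9, column 8 = 8 (hidden single in row 9).
row 1, column 2 = 2 (hidden single in column 2).
row 1, column 4 = 8 (hidden single in row 1).
row 3, column 2 = 8 (hidden single in row 3).
row 8, column 2 = 7 (hidden single in column 2).
row 3, column 4 = 1 (hidden single in column 4).
row 3, column 9 = 4 (hidden single in column 9).
row 1, column 3 = 4 (hidden single in column 3).
row 7, column 2 = 6 (hidden single in box 7).
row 6, column 2 = 5 (sole candidate).
row 6, column 1 = 1 (sole candidate).
row 6, column 9 = 6 (sole candidate).
row 9, column 3 = 1 (hidden single in column 3).
row 9, column 9 = 9 (sole candidate).
row 2, column 9 = 7 (sole candidate).
row 5, column 9 = 1 (sole candidate).
row 8, column 8 = 6 (sole candidate).
row 9, column 2 = 3 (sole candidate).
row 2, column 4 = 2 (sole candidate).
row 3, column 8 = 9 (sole candidate).
row 4, column 2 = 9 (sole candidate).
row 7, column 1 = 4 (sole candidate).
row 8, column 1 = 9 (sole candidate).
row 8, column 7 = 4: row 8 has {1,2,3,5,6,7,8,9}; col 7 has {2,7,8,9}; box has {2,5,6,7,8,9} → only 4 remains.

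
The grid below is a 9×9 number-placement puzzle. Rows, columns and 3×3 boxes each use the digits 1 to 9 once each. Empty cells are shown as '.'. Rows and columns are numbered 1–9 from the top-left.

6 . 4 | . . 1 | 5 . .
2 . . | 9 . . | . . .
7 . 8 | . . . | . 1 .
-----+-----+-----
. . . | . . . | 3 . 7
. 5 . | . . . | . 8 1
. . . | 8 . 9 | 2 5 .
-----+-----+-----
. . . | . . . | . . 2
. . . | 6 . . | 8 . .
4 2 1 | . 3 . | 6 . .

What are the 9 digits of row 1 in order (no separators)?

r2c2 = 1 (hidden single in row 2).
r8c5 = 1 (hidden single in row 8).
r6c1 = 1 (hidden single in row 6).
r4c4 = 1 (hidden single in row 4).
r7c7 = 1 (hidden single in row 7).
r8c6 = 2 (hidden single in row 8).
r9c6 = 8 (hidden single in row 9).
r7c5 = 9 (hidden single in column 5).
r2c7 = 7 (hidden single in column 7).
r1c8 = 2: in column 8, 2 can only go here (every other open cell in that column sees a 2).
r2c3 = 5 (hidden single in box 1).
Singles propagation stalls; r1c2 is still open with candidates {3,9}.
  Try r1c2 = 3: this forces r1c4=7, r1c5=8, r1c9=9, r3c2=9, r3c7=4, r5c7=9, r8c2=7, r9c4=5; then r9c9 has no candidate left — contradiction.
So r1c2 = 9.
r3c2 = 3 (sole candidate).
r8c2 = 7 (sole candidate).
r6c3 = 3 (hidden single in row 6).
r5c1 = 9 (sole candidate).
r5c7 = 4 (sole candidate).
r6c9 = 6 (sole candidate).
r7c3 = 6 (sole candidate).
r8c3 = 9 (sole candidate).
r3c7 = 9 (sole candidate).
r3c9 = 4 (sole candidate).
r4c1 = 8 (sole candidate).
r4c3 = 2 (sole candidate).
r4c8 = 9 (sole candidate).
r5c3 = 7 (sole candidate).
r6c2 = 4 (sole candidate).
r6c5 = 7 (sole candidate).
r7c2 = 8 (sole candidate).
r9c8 = 7 (sole candidate).
r1c5 = 8: row 1 has {1,2,4,5,6,9}; col 5 has {1,3,7,9}; box has {1,9} → only 8 remains.
r1c9 = 3: row 1 has {1,2,4,5,6,8,9}; col 9 has {1,2,4,6,7}; box has {1,2,4,5,7,9} → only 3 remains.
r2c8 = 6 (sole candidate).
r2c9 = 8 (sole candidate).
r4c2 = 6 (sole candidate).
r8c9 = 5 (sole candidate).
r9c4 = 5 (sole candidate).
r9c9 = 9 (sole candidate).
r1c4 = 7: row 1 has {1,2,3,4,5,6,8,9}; col 4 has {1,5,6,8,9}; box has {1,8,9} → only 7 remains.

694781523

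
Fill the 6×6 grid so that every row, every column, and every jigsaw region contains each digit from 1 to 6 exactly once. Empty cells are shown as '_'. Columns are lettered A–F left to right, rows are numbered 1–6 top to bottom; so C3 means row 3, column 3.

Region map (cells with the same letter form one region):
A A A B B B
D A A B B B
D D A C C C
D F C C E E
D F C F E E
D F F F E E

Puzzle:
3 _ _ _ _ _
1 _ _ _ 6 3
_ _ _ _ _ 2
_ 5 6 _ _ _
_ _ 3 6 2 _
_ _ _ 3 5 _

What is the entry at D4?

B1 = 6: in row 1, 6 can only go here (every other open cell in that row sees a 6).
B3 = 3: in row 3, 3 can only go here (every other open cell in that row sees a 3).
A3 = 6: in row 3, 6 can only go here (every other open cell in that row sees a 6).
A4 = 2: in row 4, 2 can only go here (every other open cell in that row sees a 2).
E4 = 3: in row 4, 3 can only go here (every other open cell in that row sees a 3).
A6 = 4: row 6 has {3,5}; col 1 has {1,2,3,6}; region has {1,2,3,6} → only 4 remains.
A5 = 5: row 5 has {2,3,6}; col 1 has {1,2,3,4,6}; region has {1,2,3,4,6} → only 5 remains.
F6 = 6: in row 6, 6 can only go here (every other open cell in that row sees a 6).
F1 = 5: in column 6, 5 can only go here (every other open cell in that column sees a 5).
C2 = 5: in row 2, 5 can only go here (every other open cell in that row sees a 5).
D3 = 5: in row 3, 5 can only go here (every other open cell in that row sees a 5).
B5 = 4: in region F, 4 can only go here (every other open cell in that region sees a 4).
B2 = 2: row 2 has {1,3,5,6}; col 2 has {3,4,5,6}; region has {3,5,6} → only 2 remains.
D2 = 4: row 2 has {1,2,3,5,6}; col 4 has {3,5,6}; region has {3,5,6} → only 4 remains.
D4 = 1: row 4 has {2,3,5,6}; col 4 has {3,4,5,6}; region has {2,3,5,6} → only 1 remains.

1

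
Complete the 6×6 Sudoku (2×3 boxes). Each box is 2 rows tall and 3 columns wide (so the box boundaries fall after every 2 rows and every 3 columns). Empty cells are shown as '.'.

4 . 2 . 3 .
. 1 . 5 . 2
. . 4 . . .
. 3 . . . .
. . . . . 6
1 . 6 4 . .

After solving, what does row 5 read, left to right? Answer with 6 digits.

row 1, column 6 = 1: row 1 has {2,3,4}; col 6 has {2,6}; box has {2,3,5} → only 1 remains.
row 2, column 3 = 3: row 2 has {1,2,5}; col 3 has {2,4,6}; box has {1,2,4} → only 3 remains.
row 5, column 3 = 5: row 5 has {6}; col 3 has {2,3,4,6}; box has {1,6} → only 5 remains.
row 6, column 2 = 2: row 6 has {1,4,6}; col 2 has {1,3}; box has {1,5,6} → only 2 remains.
row 6, column 5 = 5: row 6 has {1,2,4,6}; col 5 has {3}; box has {4,6} → only 5 remains.
row 6, column 6 = 3: row 6 has {1,2,4,5,6}; col 6 has {1,2,6}; box has {4,5,6} → only 3 remains.
row 1, column 4 = 6: row 1 has {1,2,3,4}; col 4 has {4,5}; box has {1,2,3,5} → only 6 remains.
row 2, column 1 = 6: row 2 has {1,2,3,5}; col 1 has {1,4}; box has {1,2,3,4} → only 6 remains.
row 2, column 5 = 4: row 2 has {1,2,3,5,6}; col 5 has {3,5}; box has {1,2,3,5,6} → only 4 remains.
row 3, column 6 = 5: row 3 has {4}; col 6 has {1,2,3,6}; box has {} → only 5 remains.
row 4, column 3 = 1: row 4 has {3}; col 3 has {2,3,4,5,6}; box has {3,4} → only 1 remains.
row 4, column 4 = 2: row 4 has {1,3}; col 4 has {4,5,6}; box has {5} → only 2 remains.
row 4, column 5 = 6: row 4 has {1,2,3}; col 5 has {3,4,5}; box has {2,5} → only 6 remains.
row 4, column 6 = 4: row 4 has {1,2,3,6}; col 6 has {1,2,3,5,6}; box has {2,5,6} → only 4 remains.
row 5, column 1 = 3: row 5 has {5,6}; col 1 has {1,4,6}; box has {1,2,5,6} → only 3 remains.
row 5, column 2 = 4: row 5 has {3,5,6}; col 2 has {1,2,3}; box has {1,2,3,5,6} → only 4 remains.
row 5, column 4 = 1: row 5 has {3,4,5,6}; col 4 has {2,4,5,6}; box has {3,4,5,6} → only 1 remains.
row 5, column 5 = 2: row 5 has {1,3,4,5,6}; col 5 has {3,4,5,6}; box has {1,3,4,5,6} → only 2 remains.

345126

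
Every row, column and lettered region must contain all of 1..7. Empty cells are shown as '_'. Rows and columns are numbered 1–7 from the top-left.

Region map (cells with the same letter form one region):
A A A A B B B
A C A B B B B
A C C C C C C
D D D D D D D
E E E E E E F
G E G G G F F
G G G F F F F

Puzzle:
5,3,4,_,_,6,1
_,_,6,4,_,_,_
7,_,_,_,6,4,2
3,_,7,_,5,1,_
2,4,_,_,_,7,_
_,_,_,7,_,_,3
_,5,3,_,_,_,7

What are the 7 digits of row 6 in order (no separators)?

r1c4 = 2 (sole candidate).
r1c5 = 7 (sole candidate).
r2c1 = 1 (sole candidate).
r2c2 = 7 (sole candidate).
r2c7 = 5 (sole candidate).
r3c2 = 1 (sole candidate).
r3c3 = 5 (sole candidate).
r3c4 = 3 (sole candidate).
r4c4 = 6 (sole candidate).
r4c7 = 4 (sole candidate).
r5c3 = 1 (sole candidate).
r5c4 = 5 (sole candidate).
r5c5 = 3 (sole candidate).
r5c7 = 6 (sole candidate).
r6c2 = 6: row 6 has {3,7}; col 2 has {1,3,4,5,7}; region has {1,2,3,4,5,7} → only 6 remains.
r6c3 = 2: row 6 has {3,6,7}; col 3 has {1,3,4,5,6,7}; region has {3,5,7} → only 2 remains.
r6c6 = 5: row 6 has {2,3,6,7}; col 6 has {1,4,6,7}; region has {3,6,7} → only 5 remains.
r7c4 = 1 (sole candidate).
r7c6 = 2 (sole candidate).
r2c5 = 2 (sole candidate).
r2c6 = 3 (sole candidate).
r4c2 = 2 (sole candidate).
r6c1 = 4: row 6 has {2,3,5,6,7}; col 1 has {1,2,3,5,7}; region has {2,3,5,7} → only 4 remains.
r6c5 = 1: row 6 has {2,3,4,5,6,7}; col 5 has {2,3,5,6,7}; region has {2,3,4,5,7} → only 1 remains.

4627153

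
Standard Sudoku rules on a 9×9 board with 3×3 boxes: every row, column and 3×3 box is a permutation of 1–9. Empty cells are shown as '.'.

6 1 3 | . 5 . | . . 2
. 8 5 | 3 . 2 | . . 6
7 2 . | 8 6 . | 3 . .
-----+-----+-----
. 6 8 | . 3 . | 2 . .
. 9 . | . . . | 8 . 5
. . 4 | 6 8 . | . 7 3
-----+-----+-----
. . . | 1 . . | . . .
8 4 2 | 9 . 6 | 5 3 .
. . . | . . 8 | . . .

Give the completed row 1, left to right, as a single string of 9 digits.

R3C3 = 9 (sole candidate).
R6C2 = 5 (sole candidate).
R8C5 = 7 (sole candidate).
R8C9 = 1 (sole candidate).
R2C1 = 4 (sole candidate).
R3C9 = 4 (sole candidate).
R4C1 = 1 (sole candidate).
R4C9 = 9 (sole candidate).
R5C3 = 7 (sole candidate).
R6C1 = 2 (sole candidate).
R6C7 = 1 (sole candidate).
R7C3 = 6 (sole candidate).
R9C3 = 1 (sole candidate).
R9C9 = 7 (sole candidate).
R3C6 = 1 (sole candidate).
R3C8 = 5 (sole candidate).
R4C8 = 4 (sole candidate).
R5C1 = 3 (sole candidate).
R5C6 = 4 (sole candidate).
R5C8 = 6 (sole candidate).
R6C6 = 9 (sole candidate).
R7C9 = 8 (sole candidate).
R9C2 = 3 (sole candidate).
R1C6 = 7: row 1 has {1,2,3,5,6}; col 6 has {1,2,4,6,8,9}; box has {1,2,3,5,6,8} → only 7 remains.
R1C7 = 9: row 1 has {1,2,3,5,6,7}; col 7 has {1,2,3,5,8}; box has {2,3,4,5,6} → only 9 remains.
R1C8 = 8: row 1 has {1,2,3,5,6,7,9}; col 8 has {3,4,5,6,7}; box has {2,3,4,5,6,9} → only 8 remains.
R2C5 = 9 (sole candidate).
R2C7 = 7 (sole candidate).
R2C8 = 1 (sole candidate).
R4C6 = 5 (sole candidate).
R5C4 = 2 (sole candidate).
R5C5 = 1 (sole candidate).
R7C2 = 7 (sole candidate).
R7C6 = 3 (sole candidate).
R7C7 = 4 (sole candidate).
R9C7 = 6 (sole candidate).
R1C4 = 4: row 1 has {1,2,3,5,6,7,8,9}; col 4 has {1,2,3,6,8,9}; box has {1,2,3,5,6,7,8,9} → only 4 remains.

613457982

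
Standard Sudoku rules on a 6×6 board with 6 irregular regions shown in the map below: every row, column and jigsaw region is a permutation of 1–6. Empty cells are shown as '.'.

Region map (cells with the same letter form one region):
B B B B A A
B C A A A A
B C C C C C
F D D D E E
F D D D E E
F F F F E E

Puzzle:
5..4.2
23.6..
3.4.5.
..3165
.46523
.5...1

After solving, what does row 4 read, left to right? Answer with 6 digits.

423165

r1c3 = 1 (sole candidate).
r1c5 = 3 (sole candidate).
r2c3 = 5 (sole candidate).
r2c6 = 4 (sole candidate).
r3c4 = 2 (sole candidate).
r3c6 = 6 (sole candidate).
r4c1 = 4: row 4 has {1,3,5,6}; col 1 has {2,3,5}; region has {5} → only 4 remains.
r4c2 = 2: row 4 has {1,3,4,5,6}; col 2 has {3,4,5}; region has {1,3,4,5,6} → only 2 remains.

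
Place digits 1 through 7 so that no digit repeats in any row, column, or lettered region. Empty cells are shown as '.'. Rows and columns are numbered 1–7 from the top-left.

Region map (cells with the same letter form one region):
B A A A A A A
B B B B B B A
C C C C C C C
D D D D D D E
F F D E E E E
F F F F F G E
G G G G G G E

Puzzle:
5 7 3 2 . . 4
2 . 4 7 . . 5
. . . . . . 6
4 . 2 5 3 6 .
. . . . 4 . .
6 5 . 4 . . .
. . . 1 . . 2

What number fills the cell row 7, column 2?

3

row 1, column 6 = 1 (sole candidate).
row 2, column 6 = 3 (sole candidate).
row 3, column 4 = 3 (sole candidate).
row 4, column 2 = 1 (sole candidate).
row 4, column 7 = 7 (sole candidate).
row 5, column 3 = 7 (sole candidate).
row 5, column 4 = 6 (sole candidate).
row 5, column 6 = 5 (sole candidate).
row 6, column 3 = 1 (sole candidate).
row 6, column 7 = 3 (sole candidate).
row 1, column 5 = 6 (sole candidate).
row 2, column 2 = 6 (sole candidate).
row 2, column 5 = 1 (sole candidate).
row 3, column 3 = 5 (sole candidate).
row 5, column 1 = 3 (sole candidate).
row 5, column 2 = 2 (sole candidate).
row 5, column 7 = 1 (sole candidate).
row 6, column 5 = 7 (sole candidate).
row 6, column 6 = 2 (sole candidate).
row 7, column 1 = 7 (sole candidate).
row 7, column 3 = 6 (sole candidate).
row 7, column 5 = 5 (sole candidate).
row 7, column 6 = 4 (sole candidate).
row 3, column 1 = 1 (sole candidate).
row 3, column 2 = 4 (sole candidate).
row 3, column 5 = 2 (sole candidate).
row 3, column 6 = 7 (sole candidate).
row 7, column 2 = 3: row 7 has {1,2,4,5,6,7}; col 2 has {1,2,4,5,6,7}; region has {1,2,4,5,6,7} → only 3 remains.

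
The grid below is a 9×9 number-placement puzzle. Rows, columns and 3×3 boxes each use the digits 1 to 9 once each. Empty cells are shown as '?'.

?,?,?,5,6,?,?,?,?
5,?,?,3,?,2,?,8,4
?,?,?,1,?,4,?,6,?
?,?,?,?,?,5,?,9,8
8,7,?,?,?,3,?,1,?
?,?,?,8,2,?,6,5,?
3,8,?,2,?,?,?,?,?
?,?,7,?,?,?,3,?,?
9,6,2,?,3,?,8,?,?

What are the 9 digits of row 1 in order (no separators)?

row 5, column 9 = 2: row 5 has {1,3,7,8}; col 9 has {4,8}; box has {1,5,6,8,9} → only 2 remains.
row 5, column 7 = 4: row 5 has {1,2,3,7,8}; col 7 has {3,6,8}; box has {1,2,5,6,8,9} → only 4 remains.
row 4, column 7 = 7: row 4 has {5,8,9}; col 7 has {3,4,6,8}; box has {1,2,4,5,6,8,9} → only 7 remains.
row 5, column 5 = 9: row 5 has {1,2,3,4,7,8}; col 5 has {2,3,6}; box has {2,3,5,8} → only 9 remains.
row 6, column 9 = 3: row 6 has {2,5,6,8}; col 9 has {2,4,8}; box has {1,2,4,5,6,7,8,9} → only 3 remains.
row 2, column 5 = 7: row 2 has {2,3,4,5,8}; col 5 has {2,3,6,9}; box has {1,2,3,4,5,6} → only 7 remains.
row 3, column 5 = 8: row 3 has {1,4,6}; col 5 has {2,3,6,7,9}; box has {1,2,3,4,5,6,7} → only 8 remains.
row 5, column 4 = 6: row 5 has {1,2,3,4,7,8,9}; col 4 has {1,2,3,5,8}; box has {2,3,5,8,9} → only 6 remains.
row 1, column 6 = 9: row 1 has {5,6}; col 6 has {2,3,4,5}; box has {1,2,3,4,5,6,7,8} → only 9 remains.
row 4, column 4 = 4: row 4 has {5,7,8,9}; col 4 has {1,2,3,5,6,8}; box has {2,3,5,6,8,9} → only 4 remains.
row 4, column 5 = 1: row 4 has {4,5,7,8,9}; col 5 has {2,3,6,7,8,9}; box has {2,3,4,5,6,8,9} → only 1 remains.
row 5, column 3 = 5: row 5 has {1,2,3,4,6,7,8,9}; col 3 has {2,7}; box has {7,8} → only 5 remains.
row 6, column 6 = 7: row 6 has {2,3,5,6,8}; col 6 has {2,3,4,5,9}; box has {1,2,3,4,5,6,8,9} → only 7 remains.
row 8, column 4 = 9: row 8 has {3,7}; col 4 has {1,2,3,4,5,6,8}; box has {2,3} → only 9 remains.
row 9, column 4 = 7: row 9 has {2,3,6,8,9}; col 4 has {1,2,3,4,5,6,8,9}; box has {2,3,9} → only 7 remains.
row 9, column 6 = 1: row 9 has {2,3,6,7,8,9}; col 6 has {2,3,4,5,7,9}; box has {2,3,7,9} → only 1 remains.
row 9, column 8 = 4: row 9 has {1,2,3,6,7,8,9}; col 8 has {1,5,6,8,9}; box has {3,8} → only 4 remains.
row 9, column 9 = 5: row 9 has {1,2,3,4,6,7,8,9}; col 9 has {2,3,4,8}; box has {3,4,8} → only 5 remains.
row 7, column 6 = 6: row 7 has {2,3,8}; col 6 has {1,2,3,4,5,7,9}; box has {1,2,3,7,9} → only 6 remains.
row 7, column 8 = 7: row 7 has {2,3,6,8}; col 8 has {1,4,5,6,8,9}; box has {3,4,5,8} → only 7 remains.
row 8, column 6 = 8: row 8 has {3,7,9}; col 6 has {1,2,3,4,5,6,7,9}; box has {1,2,3,6,7,9} → only 8 remains.
row 8, column 8 = 2: row 8 has {3,7,8,9}; col 8 has {1,4,5,6,7,8,9}; box has {3,4,5,7,8} → only 2 remains.
row 1, column 8 = 3: row 1 has {5,6,9}; col 8 has {1,2,4,5,6,7,8,9}; box has {4,6,8} → only 3 remains.
row 1, column 3 = 8: in row 1, 8 can only go here (every other open cell in that row sees an 8).
row 2, column 3 = 6: in row 2, 6 can only go here (every other open cell in that row sees a 6).
row 4, column 3 = 3: row 4 has {1,4,5,7,8,9}; col 3 has {2,5,6,7,8}; box has {5,7,8} → only 3 remains.
row 3, column 3 = 9: row 3 has {1,4,6,8}; col 3 has {2,3,5,6,7,8}; box has {5,6,8} → only 9 remains.
row 3, column 9 = 7: row 3 has {1,4,6,8,9}; col 9 has {2,3,4,5,8}; box has {3,4,6,8} → only 7 remains.
row 4, column 2 = 2: row 4 has {1,3,4,5,7,8,9}; col 2 has {6,7,8}; box has {3,5,7,8} → only 2 remains.
row 1, column 9 = 1: row 1 has {3,5,6,8,9}; col 9 has {2,3,4,5,7,8}; box has {3,4,6,7,8} → only 1 remains.
row 2, column 2 = 1: row 2 has {2,3,4,5,6,7,8}; col 2 has {2,6,7,8}; box has {5,6,8,9} → only 1 remains.
row 2, column 7 = 9: row 2 has {1,2,3,4,5,6,7,8}; col 7 has {3,4,6,7,8}; box has {1,3,4,6,7,8} → only 9 remains.
row 3, column 1 = 2: row 3 has {1,4,6,7,8,9}; col 1 has {3,5,8,9}; box has {1,5,6,8,9} → only 2 remains.
row 3, column 2 = 3: row 3 has {1,2,4,6,7,8,9}; col 2 has {1,2,6,7,8}; box has {1,2,5,6,8,9} → only 3 remains.
row 3, column 7 = 5: row 3 has {1,2,3,4,6,7,8,9}; col 7 has {3,4,6,7,8,9}; box has {1,3,4,6,7,8,9} → only 5 remains.
row 4, column 1 = 6: row 4 has {1,2,3,4,5,7,8,9}; col 1 has {2,3,5,8,9}; box has {2,3,5,7,8} → only 6 remains.
row 7, column 7 = 1: row 7 has {2,3,6,7,8}; col 7 has {3,4,5,6,7,8,9}; box has {2,3,4,5,7,8} → only 1 remains.
row 7, column 9 = 9: row 7 has {1,2,3,6,7,8}; col 9 has {1,2,3,4,5,7,8}; box has {1,2,3,4,5,7,8} → only 9 remains.
row 8, column 9 = 6: row 8 has {2,3,7,8,9}; col 9 has {1,2,3,4,5,7,8,9}; box has {1,2,3,4,5,7,8,9} → only 6 remains.
row 1, column 2 = 4: row 1 has {1,3,5,6,8,9}; col 2 has {1,2,3,6,7,8}; box has {1,2,3,5,6,8,9} → only 4 remains.
row 1, column 7 = 2: row 1 has {1,3,4,5,6,8,9}; col 7 has {1,3,4,5,6,7,8,9}; box has {1,3,4,5,6,7,8,9} → only 2 remains.
row 6, column 2 = 9: row 6 has {2,3,5,6,7,8}; col 2 has {1,2,3,4,6,7,8}; box has {2,3,5,6,7,8} → only 9 remains.
row 7, column 3 = 4: row 7 has {1,2,3,6,7,8,9}; col 3 has {2,3,5,6,7,8,9}; box has {2,3,6,7,8,9} → only 4 remains.
row 7, column 5 = 5: row 7 has {1,2,3,4,6,7,8,9}; col 5 has {1,2,3,6,7,8,9}; box has {1,2,3,6,7,8,9} → only 5 remains.
row 8, column 1 = 1: row 8 has {2,3,6,7,8,9}; col 1 has {2,3,5,6,8,9}; box has {2,3,4,6,7,8,9} → only 1 remains.
row 8, column 2 = 5: row 8 has {1,2,3,6,7,8,9}; col 2 has {1,2,3,4,6,7,8,9}; box has {1,2,3,4,6,7,8,9} → only 5 remains.
row 8, column 5 = 4: row 8 has {1,2,3,5,6,7,8,9}; col 5 has {1,2,3,5,6,7,8,9}; box has {1,2,3,5,6,7,8,9} → only 4 remains.
row 1, column 1 = 7: row 1 has {1,2,3,4,5,6,8,9}; col 1 has {1,2,3,5,6,8,9}; box has {1,2,3,4,5,6,8,9} → only 7 remains.

748569231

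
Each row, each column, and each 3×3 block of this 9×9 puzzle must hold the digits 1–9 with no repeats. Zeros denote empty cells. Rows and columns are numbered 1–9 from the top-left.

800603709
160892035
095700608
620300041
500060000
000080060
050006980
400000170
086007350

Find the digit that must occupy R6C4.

1

R1C2 = 4: row 1 has {3,6,7,8,9}; col 2 has {2,5,6,8,9}; box has {1,5,6,8,9} → only 4 remains.
R1C3 = 2: row 1 has {3,4,6,7,8,9}; col 3 has {5,6}; box has {1,4,5,6,8,9} → only 2 remains.
R1C8 = 1: row 1 has {2,3,4,6,7,8,9}; col 8 has {3,4,5,6,7,8}; box has {3,5,6,7,8,9} → only 1 remains.
R2C3 = 7: row 2 has {1,2,3,5,6,8,9}; col 3 has {2,5,6}; box has {1,2,4,5,6,8,9} → only 7 remains.
R2C7 = 4: row 2 has {1,2,3,5,6,7,8,9}; col 7 has {1,3,6,7,9}; box has {1,3,5,6,7,8,9} → only 4 remains.
R3C1 = 3: row 3 has {5,6,7,8,9}; col 1 has {1,4,5,6,8}; box has {1,2,4,5,6,7,8,9} → only 3 remains.
R3C8 = 2: row 3 has {3,5,6,7,8,9}; col 8 has {1,3,4,5,6,7,8}; box has {1,3,4,5,6,7,8,9} → only 2 remains.
R5C8 = 9: row 5 has {5,6}; col 8 has {1,2,3,4,5,6,7,8}; box has {1,4,6} → only 9 remains.
R8C2 = 3: row 8 has {1,4,7}; col 2 has {2,4,5,6,8,9}; box has {4,5,6,8} → only 3 remains.
R8C3 = 9: row 8 has {1,3,4,7}; col 3 has {2,5,6,7}; box has {3,4,5,6,8} → only 9 remains.
R9C1 = 2: row 9 has {3,5,6,7,8}; col 1 has {1,3,4,5,6,8}; box has {3,4,5,6,8,9} → only 2 remains.
R9C9 = 4: row 9 has {2,3,5,6,7,8}; col 9 has {1,5,8,9}; box has {1,3,5,7,8,9} → only 4 remains.
R1C5 = 5: row 1 has {1,2,3,4,6,7,8,9}; col 5 has {6,8,9}; box has {2,3,6,7,8,9} → only 5 remains.
R4C3 = 8: row 4 has {1,2,3,4,6}; col 3 has {2,5,6,7,9}; box has {2,5,6} → only 8 remains.
R4C5 = 7: row 4 has {1,2,3,4,6,8}; col 5 has {5,6,8,9}; box has {3,6,8} → only 7 remains.
R4C7 = 5: row 4 has {1,2,3,4,6,7,8}; col 7 has {1,3,4,6,7,9}; box has {1,4,6,9} → only 5 remains.
R6C7 = 2: row 6 has {6,8}; col 7 has {1,3,4,5,6,7,9}; box has {1,4,5,6,9} → only 2 remains.
R7C1 = 7: row 7 has {5,6,8,9}; col 1 has {1,2,3,4,5,6,8}; box has {2,3,4,5,6,8,9} → only 7 remains.
R7C3 = 1: row 7 has {5,6,7,8,9}; col 3 has {2,5,6,7,8,9}; box has {2,3,4,5,6,7,8,9} → only 1 remains.
R7C9 = 2: row 7 has {1,5,6,7,8,9}; col 9 has {1,4,5,8,9}; box has {1,3,4,5,7,8,9} → only 2 remains.
R8C5 = 2: row 8 has {1,3,4,7,9}; col 5 has {5,6,7,8,9}; box has {6,7} → only 2 remains.
R8C9 = 6: row 8 has {1,2,3,4,7,9}; col 9 has {1,2,4,5,8,9}; box has {1,2,3,4,5,7,8,9} → only 6 remains.
R9C5 = 1: row 9 has {2,3,4,5,6,7,8}; col 5 has {2,5,6,7,8,9}; box has {2,6,7} → only 1 remains.
R3C5 = 4: row 3 has {2,3,5,6,7,8,9}; col 5 has {1,2,5,6,7,8,9}; box has {2,3,5,6,7,8,9} → only 4 remains.
R3C6 = 1: row 3 has {2,3,4,5,6,7,8,9}; col 6 has {2,3,6,7}; box has {2,3,4,5,6,7,8,9} → only 1 remains.
R4C6 = 9: row 4 has {1,2,3,4,5,6,7,8}; col 6 has {1,2,3,6,7}; box has {3,6,7,8} → only 9 remains.
R5C6 = 4: row 5 has {5,6,9}; col 6 has {1,2,3,6,7,9}; box has {3,6,7,8,9} → only 4 remains.
R5C7 = 8: row 5 has {4,5,6,9}; col 7 has {1,2,3,4,5,6,7,9}; box has {1,2,4,5,6,9} → only 8 remains.
R6C1 = 9: row 6 has {2,6,8}; col 1 has {1,2,3,4,5,6,7,8}; box has {2,5,6,8} → only 9 remains.
R6C6 = 5: row 6 has {2,6,8,9}; col 6 has {1,2,3,4,6,7,9}; box has {3,4,6,7,8,9} → only 5 remains.
R7C4 = 4: row 7 has {1,2,5,6,7,8,9}; col 4 has {3,6,7,8}; box has {1,2,6,7} → only 4 remains.
R7C5 = 3: row 7 has {1,2,4,5,6,7,8,9}; col 5 has {1,2,4,5,6,7,8,9}; box has {1,2,4,6,7} → only 3 remains.
R8C4 = 5: row 8 has {1,2,3,4,6,7,9}; col 4 has {3,4,6,7,8}; box has {1,2,3,4,6,7} → only 5 remains.
R8C6 = 8: row 8 has {1,2,3,4,5,6,7,9}; col 6 has {1,2,3,4,5,6,7,9}; box has {1,2,3,4,5,6,7} → only 8 remains.
R9C4 = 9: row 9 has {1,2,3,4,5,6,7,8}; col 4 has {3,4,5,6,7,8}; box has {1,2,3,4,5,6,7,8} → only 9 remains.
R5C3 = 3: row 5 has {4,5,6,8,9}; col 3 has {1,2,5,6,7,8,9}; box has {2,5,6,8,9} → only 3 remains.
R5C9 = 7: row 5 has {3,4,5,6,8,9}; col 9 has {1,2,4,5,6,8,9}; box has {1,2,4,5,6,8,9} → only 7 remains.
R6C3 = 4: row 6 has {2,5,6,8,9}; col 3 has {1,2,3,5,6,7,8,9}; box has {2,3,5,6,8,9} → only 4 remains.
R6C4 = 1: row 6 has {2,4,5,6,8,9}; col 4 has {3,4,5,6,7,8,9}; box has {3,4,5,6,7,8,9} → only 1 remains.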